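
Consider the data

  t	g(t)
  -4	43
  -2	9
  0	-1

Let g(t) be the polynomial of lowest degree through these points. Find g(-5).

69

Evaluate each Lagrange basis at t = -5:
L_0(-5) = (-3)·(-5)/[(-2)·(-4)] = 15/8
L_1(-5) = (-1)·(-5)/[(2)·(-2)] = -5/4
L_2(-5) = (-1)·(-3)/[(4)·(2)] = 3/8
Sum: 43·(15/8) + 9·(-5/4) + (-1)·(3/8) = 69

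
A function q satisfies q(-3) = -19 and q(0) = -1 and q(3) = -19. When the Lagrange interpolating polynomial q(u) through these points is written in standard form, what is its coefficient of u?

Build the Lagrange basis polynomials:
L_0(u) = u(u - 3) / [18] = (1/18)u^2 - (1/6)u
L_1(u) = (u + 3)(u - 3) / [-9] = -(1/9)u^2 + 1
L_2(u) = (u + 3)u / [18] = (1/18)u^2 + (1/6)u
q(u) = (-19)·L_0 + (-1)·L_1 + (-19)·L_2
Only the coefficient of u is needed; take it from each L_i and combine:
(-19)·(-1/6) + (-1)·(0) + (-19)·(1/6) = 0

0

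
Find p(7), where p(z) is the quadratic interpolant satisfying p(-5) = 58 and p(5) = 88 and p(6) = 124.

166

Evaluate each Lagrange basis at z = 7:
L_0(7) = (2)·(1)/[(-10)·(-11)] = 1/55
L_1(7) = (12)·(1)/[(10)·(-1)] = -6/5
L_2(7) = (12)·(2)/[(11)·(1)] = 24/11
Sum: 58·(1/55) + 88·(-6/5) + 124·(24/11) = 166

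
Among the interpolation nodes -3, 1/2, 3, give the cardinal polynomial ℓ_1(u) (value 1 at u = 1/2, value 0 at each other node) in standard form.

ℓ_1(u) = (u + 3)(u - 3) / [(7/2)·(-5/2)]
       = (u^2 - 9) / (-35/4)

ℓ_1(u) = -(4/35)u^2 + 36/35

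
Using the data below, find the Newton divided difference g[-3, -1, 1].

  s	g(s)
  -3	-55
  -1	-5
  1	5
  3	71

-5

g[-3,-1] = (-5 - (-55)) / (-1 - (-3)) = 25
g[-1,1] = (5 - (-5)) / (1 - (-1)) = 5
g[-3,-1,1] = (5 - 25) / (1 - (-3)) = -5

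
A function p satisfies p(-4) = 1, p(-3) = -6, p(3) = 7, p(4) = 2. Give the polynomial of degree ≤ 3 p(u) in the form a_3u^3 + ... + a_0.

Newton's divided differences:
p[-4,-3] = (-6 - 1) / (-3 - (-4)) = -7
p[-3,3] = (7 - (-6)) / (3 - (-3)) = 13/6
p[3,4] = (2 - 7) / (4 - 3) = -5
p[-4,-3,3] = (13/6 - (-7)) / (3 - (-4)) = 55/42
p[-3,3,4] = (-5 - 13/6) / (4 - (-3)) = -43/42
p[-4,-3,3,4] = (-43/42 - 55/42) / (4 - (-4)) = -7/24
p(u) = 1 + (-7)·(u + 4) + (55/42)·(u + 4)(u + 3) + (-7/24)·(u + 4)(u + 3)(u - 3)
Expanding: p(u) = -(7/24)u^3 + (1/7)u^2 + (115/24)u - 11/14

p(u) = -(7/24)u^3 + (1/7)u^2 + (115/24)u - 11/14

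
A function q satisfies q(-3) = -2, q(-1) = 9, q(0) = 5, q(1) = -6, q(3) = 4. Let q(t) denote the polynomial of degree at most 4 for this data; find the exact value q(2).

-313/24

Using Newton's divided-difference form:
q[-3,-1] = (9 - (-2)) / (-1 - (-3)) = 11/2
q[-1,0] = (5 - 9) / (0 - (-1)) = -4
q[0,1] = (-6 - 5) / (1 - 0) = -11
q[1,3] = (4 - (-6)) / (3 - 1) = 5
q[-3,-1,0] = (-4 - 11/2) / (0 - (-3)) = -19/6
q[-1,0,1] = (-11 - (-4)) / (1 - (-1)) = -7/2
q[0,1,3] = (5 - (-11)) / (3 - 0) = 16/3
q[-3,-1,0,1] = (-7/2 - (-19/6)) / (1 - (-3)) = -1/12
q[-1,0,1,3] = (16/3 - (-7/2)) / (3 - (-1)) = 53/24
q[-3,-1,0,1,3] = (53/24 - (-1/12)) / (3 - (-3)) = 55/144
q(2) = -2 + (11/2)·(5) + (-19/6)·(5)·(3) + (-1/12)·(5)·(3)·(2) + (55/144)·(5)·(3)·(2)·(1) = -313/24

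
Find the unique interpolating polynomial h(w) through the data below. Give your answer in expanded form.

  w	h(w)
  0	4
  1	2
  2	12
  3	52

h(w) = 3w^3 - 3w^2 - 2w + 4

L_0(w) = (w - 1)(w - 2)(w - 3) / [-6] = -(1/6)w^3 + w^2 - (11/6)w + 1
L_1(w) = w(w - 2)(w - 3) / [2] = (1/2)w^3 - (5/2)w^2 + 3w
L_2(w) = w(w - 1)(w - 3) / [-2] = -(1/2)w^3 + 2w^2 - (3/2)w
L_3(w) = w(w - 1)(w - 2) / [6] = (1/6)w^3 - (1/2)w^2 + (1/3)w
h(w) = 4·L_0 + 2·L_1 + 12·L_2 + 52·L_3
  4·L_0(w) = -(2/3)w^3 + 4w^2 - (22/3)w + 4
  2·L_1(w) = w^3 - 5w^2 + 6w
  12·L_2(w) = -6w^3 + 24w^2 - 18w
  52·L_3(w) = (26/3)w^3 - 26w^2 + (52/3)w
Adding term by term: 3w^3 - 3w^2 - 2w + 4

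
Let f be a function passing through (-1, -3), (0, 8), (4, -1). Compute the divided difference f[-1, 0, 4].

f[-1,0] = (8 - (-3)) / (0 - (-1)) = 11
f[0,4] = (-1 - 8) / (4 - 0) = -9/4
f[-1,0,4] = (-9/4 - 11) / (4 - (-1)) = -53/20

-53/20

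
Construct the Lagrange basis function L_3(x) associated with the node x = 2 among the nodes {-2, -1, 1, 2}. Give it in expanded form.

L_3(x) = (x + 2)(x + 1)(x - 1) / [(4)·(3)·(1)]
       = (x^3 + 2x^2 - x - 2) / (12)

L_3(x) = (1/12)x^3 + (1/6)x^2 - (1/12)x - 1/6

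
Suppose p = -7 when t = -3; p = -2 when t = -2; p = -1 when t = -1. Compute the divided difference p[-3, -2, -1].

-2

p[-3,-2] = (-2 - (-7)) / (-2 - (-3)) = 5
p[-2,-1] = (-1 - (-2)) / (-1 - (-2)) = 1
p[-3,-2,-1] = (1 - 5) / (-1 - (-3)) = -2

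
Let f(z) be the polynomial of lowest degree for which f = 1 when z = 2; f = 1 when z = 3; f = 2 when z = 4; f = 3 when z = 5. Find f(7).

Using Newton's divided-difference form:
f[2,3] = (1 - 1) / (3 - 2) = 0
f[3,4] = (2 - 1) / (4 - 3) = 1
f[4,5] = (3 - 2) / (5 - 4) = 1
f[2,3,4] = (1 - 0) / (4 - 2) = 1/2
f[3,4,5] = (1 - 1) / (5 - 3) = 0
f[2,3,4,5] = (0 - 1/2) / (5 - 2) = -1/6
f(7) = 1 + 0·(5) + (1/2)·(5)·(4) + (-1/6)·(5)·(4)·(3) = 1

1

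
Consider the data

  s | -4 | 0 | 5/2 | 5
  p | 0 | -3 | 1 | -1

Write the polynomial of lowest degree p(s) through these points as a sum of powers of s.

p(s) = -(547/5850)s^3 + (863/3900)s^2 + (3817/2340)s - 3

L_0(s) = s(s - 5/2)(s - 5) / [-234] = -(1/234)s^3 + (5/156)s^2 - (25/468)s
L_1(s) = (s + 4)(s - 5/2)(s - 5) / [50] = (1/50)s^3 - (7/100)s^2 - (7/20)s + 1
L_2(s) = (s + 4)s(s - 5) / [-325/8] = -(8/325)s^3 + (8/325)s^2 + (32/65)s
L_3(s) = (s + 4)s(s - 5/2) / [225/2] = (2/225)s^3 + (1/75)s^2 - (4/45)s
p(s) = 0·L_0 + (-3)·L_1 + 1·L_2 + (-1)·L_3
  0·L_0(s) = 0
  (-3)·L_1(s) = -(3/50)s^3 + (21/100)s^2 + (21/20)s - 3
  1·L_2(s) = -(8/325)s^3 + (8/325)s^2 + (32/65)s
  (-1)·L_3(s) = -(2/225)s^3 - (1/75)s^2 + (4/45)s
Adding term by term: -(547/5850)s^3 + (863/3900)s^2 + (3817/2340)s - 3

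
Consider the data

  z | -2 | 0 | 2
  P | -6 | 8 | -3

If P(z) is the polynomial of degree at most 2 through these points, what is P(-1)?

Using Newton's divided-difference form:
P[-2,0] = (8 - (-6)) / (0 - (-2)) = 7
P[0,2] = (-3 - 8) / (2 - 0) = -11/2
P[-2,0,2] = (-11/2 - 7) / (2 - (-2)) = -25/8
P(-1) = -6 + 7·(1) + (-25/8)·(1)·(-1) = 33/8

33/8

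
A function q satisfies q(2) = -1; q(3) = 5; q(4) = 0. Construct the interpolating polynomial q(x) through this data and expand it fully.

Build the Lagrange basis polynomials:
L_0(x) = (x - 3)(x - 4) / [2] = (1/2)x^2 - (7/2)x + 6
L_1(x) = (x - 2)(x - 4) / [-1] = -x^2 + 6x - 8
L_2(x) = (x - 2)(x - 3) / [2] = (1/2)x^2 - (5/2)x + 3
q(x) = (-1)·L_0 + 5·L_1 + 0·L_2
  (-1)·L_0(x) = -(1/2)x^2 + (7/2)x - 6
  5·L_1(x) = -5x^2 + 30x - 40
  0·L_2(x) = 0
Adding term by term: -(11/2)x^2 + (67/2)x - 46

q(x) = -(11/2)x^2 + (67/2)x - 46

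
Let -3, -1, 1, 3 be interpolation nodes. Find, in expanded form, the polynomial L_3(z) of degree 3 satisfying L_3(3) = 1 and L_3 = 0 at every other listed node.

L_3(z) = (1/48)z^3 + (1/16)z^2 - (1/48)z - 1/16

L_3(z) = (z + 3)(z + 1)(z - 1) / [(6)·(4)·(2)]
       = (z^3 + 3z^2 - z - 3) / (48)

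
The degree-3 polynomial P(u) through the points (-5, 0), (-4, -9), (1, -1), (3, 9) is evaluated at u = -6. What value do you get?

Evaluate each Lagrange basis at u = -6:
L_0(-6) = (-2)·(-7)·(-9)/[(-1)·(-6)·(-8)] = 21/8
L_1(-6) = (-1)·(-7)·(-9)/[(1)·(-5)·(-7)] = -9/5
L_2(-6) = (-1)·(-2)·(-9)/[(6)·(5)·(-2)] = 3/10
L_3(-6) = (-1)·(-2)·(-7)/[(8)·(7)·(2)] = -1/8
Sum: 0 + (-9)·(-9/5) + (-1)·(3/10) + 9·(-1/8) = 591/40

591/40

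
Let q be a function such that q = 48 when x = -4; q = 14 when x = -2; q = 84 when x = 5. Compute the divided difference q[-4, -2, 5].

q[-4,-2] = (14 - 48) / (-2 - (-4)) = -17
q[-2,5] = (84 - 14) / (5 - (-2)) = 10
q[-4,-2,5] = (10 - (-17)) / (5 - (-4)) = 3

3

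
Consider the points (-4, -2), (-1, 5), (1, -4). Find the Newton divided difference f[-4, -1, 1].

f[-4,-1] = (5 - (-2)) / (-1 - (-4)) = 7/3
f[-1,1] = (-4 - 5) / (1 - (-1)) = -9/2
f[-4,-1,1] = (-9/2 - 7/3) / (1 - (-4)) = -41/30

-41/30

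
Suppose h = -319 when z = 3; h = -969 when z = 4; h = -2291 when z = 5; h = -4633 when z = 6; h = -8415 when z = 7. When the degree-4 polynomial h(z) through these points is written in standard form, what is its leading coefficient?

Build the Lagrange basis polynomials:
L_0(z) = (z - 4)(z - 5)(z - 6)(z - 7) / [24] = (1/24)z^4 - (11/12)z^3 + (179/24)z^2 - (319/12)z + 35
L_1(z) = (z - 3)(z - 5)(z - 6)(z - 7) / [-6] = -(1/6)z^4 + (7/2)z^3 - (161/6)z^2 + (177/2)z - 105
L_2(z) = (z - 3)(z - 4)(z - 6)(z - 7) / [4] = (1/4)z^4 - 5z^3 + (145/4)z^2 - (225/2)z + 126
L_3(z) = (z - 3)(z - 4)(z - 5)(z - 7) / [-6] = -(1/6)z^4 + (19/6)z^3 - (131/6)z^2 + (389/6)z - 70
L_4(z) = (z - 3)(z - 4)(z - 5)(z - 6) / [24] = (1/24)z^4 - (3/4)z^3 + (119/24)z^2 - (57/4)z + 15
h(z) = (-319)·L_0 + (-969)·L_1 + (-2291)·L_2 + (-4633)·L_3 + (-8415)·L_4
Only the coefficient of z^4 is needed; take it from each L_i and combine:
(-319)·(1/24) + (-969)·(-1/6) + (-2291)·(1/4) + (-4633)·(-1/6) + (-8415)·(1/24) = -3

-3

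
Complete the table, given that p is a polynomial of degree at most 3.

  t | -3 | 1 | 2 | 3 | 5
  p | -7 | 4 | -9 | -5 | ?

503/5

The 4 known values determine p uniquely (degree ≤ 3).
Evaluate each Lagrange basis at t = 5:
L_0(5) = (4)·(3)·(2)/[(-4)·(-5)·(-6)] = -1/5
L_1(5) = (8)·(3)·(2)/[(4)·(-1)·(-2)] = 6
L_2(5) = (8)·(4)·(2)/[(5)·(1)·(-1)] = -64/5
L_3(5) = (8)·(4)·(3)/[(6)·(2)·(1)] = 8
Sum: (-7)·(-1/5) + 4·(6) + (-9)·(-64/5) + (-5)·(8) = 503/5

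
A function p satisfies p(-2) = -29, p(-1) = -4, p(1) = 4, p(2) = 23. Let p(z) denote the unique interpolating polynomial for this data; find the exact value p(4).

L_0(4) = (5)·(3)·(2)/[(-1)·(-3)·(-4)] = -5/2
L_1(4) = (6)·(3)·(2)/[(1)·(-2)·(-3)] = 6
L_2(4) = (6)·(5)·(2)/[(3)·(2)·(-1)] = -10
L_3(4) = (6)·(5)·(3)/[(4)·(3)·(1)] = 15/2
Sum: (-29)·(-5/2) + (-4)·(6) + 4·(-10) + 23·(15/2) = 181

181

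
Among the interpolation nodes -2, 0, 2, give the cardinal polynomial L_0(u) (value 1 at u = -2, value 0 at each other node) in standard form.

L_0(u) = (1/8)u^2 - (1/4)u

L_0(u) = u(u - 2) / [(-2)·(-4)]
       = (u^2 - 2u) / (8)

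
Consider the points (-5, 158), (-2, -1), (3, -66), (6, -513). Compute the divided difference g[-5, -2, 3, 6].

-2

g[-5,-2] = (-1 - 158) / (-2 - (-5)) = -53
g[-2,3] = (-66 - (-1)) / (3 - (-2)) = -13
g[3,6] = (-513 - (-66)) / (6 - 3) = -149
g[-5,-2,3] = (-13 - (-53)) / (3 - (-5)) = 5
g[-2,3,6] = (-149 - (-13)) / (6 - (-2)) = -17
g[-5,-2,3,6] = (-17 - 5) / (6 - (-5)) = -2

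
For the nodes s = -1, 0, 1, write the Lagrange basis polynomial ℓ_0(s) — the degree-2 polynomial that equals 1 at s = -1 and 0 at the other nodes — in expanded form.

ℓ_0(s) = (1/2)s^2 - (1/2)s

ℓ_0(s) = s(s - 1) / [(-1)·(-2)]
       = (s^2 - s) / (2)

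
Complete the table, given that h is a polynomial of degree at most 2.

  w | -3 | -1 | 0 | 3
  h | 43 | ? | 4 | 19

11

The 3 known values determine h uniquely (degree ≤ 2).
L_0(-1) = (-1)·(-4)/[(-3)·(-6)] = 2/9
L_1(-1) = (2)·(-4)/[(3)·(-3)] = 8/9
L_2(-1) = (2)·(-1)/[(6)·(3)] = -1/9
Sum: 43·(2/9) + 4·(8/9) + 19·(-1/9) = 11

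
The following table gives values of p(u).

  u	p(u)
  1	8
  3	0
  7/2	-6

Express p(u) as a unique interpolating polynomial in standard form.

p(u) = -(16/5)u^2 + (44/5)u + 12/5

L_0(u) = (u - 3)(u - 7/2) / [5] = (1/5)u^2 - (13/10)u + 21/10
L_1(u) = (u - 1)(u - 7/2) / [-1] = -u^2 + (9/2)u - 7/2
L_2(u) = (u - 1)(u - 3) / [5/4] = (4/5)u^2 - (16/5)u + 12/5
p(u) = 8·L_0 + 0·L_1 + (-6)·L_2
  8·L_0(u) = (8/5)u^2 - (52/5)u + 84/5
  0·L_1(u) = 0
  (-6)·L_2(u) = -(24/5)u^2 + (96/5)u - 72/5
Adding term by term: -(16/5)u^2 + (44/5)u + 12/5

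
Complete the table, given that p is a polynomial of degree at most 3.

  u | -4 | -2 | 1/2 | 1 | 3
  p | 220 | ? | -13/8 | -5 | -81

The 4 known values determine p uniquely (degree ≤ 3).
L_0(-2) = (-5/2)·(-3)·(-5)/[(-9/2)·(-5)·(-7)] = 5/21
L_1(-2) = (2)·(-3)·(-5)/[(9/2)·(-1/2)·(-5/2)] = 16/3
L_2(-2) = (2)·(-5/2)·(-5)/[(5)·(1/2)·(-2)] = -5
L_3(-2) = (2)·(-5/2)·(-3)/[(7)·(5/2)·(2)] = 3/7
Sum: 220·(5/21) + (-13/8)·(16/3) + (-5)·(-5) + (-81)·(3/7) = 34

34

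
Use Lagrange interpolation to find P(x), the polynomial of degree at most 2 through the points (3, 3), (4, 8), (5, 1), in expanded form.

Build the Lagrange basis polynomials:
L_0(x) = (x - 4)(x - 5) / [2] = (1/2)x^2 - (9/2)x + 10
L_1(x) = (x - 3)(x - 5) / [-1] = -x^2 + 8x - 15
L_2(x) = (x - 3)(x - 4) / [2] = (1/2)x^2 - (7/2)x + 6
P(x) = 3·L_0 + 8·L_1 + 1·L_2
  3·L_0(x) = (3/2)x^2 - (27/2)x + 30
  8·L_1(x) = -8x^2 + 64x - 120
  1·L_2(x) = (1/2)x^2 - (7/2)x + 6
Adding term by term: -6x^2 + 47x - 84

P(x) = -6x^2 + 47x - 84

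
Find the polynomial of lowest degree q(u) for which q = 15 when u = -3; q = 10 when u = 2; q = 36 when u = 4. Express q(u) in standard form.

L_0(u) = (u - 2)(u - 4) / [35] = (1/35)u^2 - (6/35)u + 8/35
L_1(u) = (u + 3)(u - 4) / [-10] = -(1/10)u^2 + (1/10)u + 6/5
L_2(u) = (u + 3)(u - 2) / [14] = (1/14)u^2 + (1/14)u - 3/7
q(u) = 15·L_0 + 10·L_1 + 36·L_2
  15·L_0(u) = (3/7)u^2 - (18/7)u + 24/7
  10·L_1(u) = -u^2 + u + 12
  36·L_2(u) = (18/7)u^2 + (18/7)u - 108/7
Adding term by term: 2u^2 + u

q(u) = 2u^2 + u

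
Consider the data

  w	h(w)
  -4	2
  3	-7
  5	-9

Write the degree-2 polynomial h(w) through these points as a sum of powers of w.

h(w) = (2/63)w^2 - (79/63)w - 74/21

Build the Lagrange basis polynomials:
L_0(w) = (w - 3)(w - 5) / [63] = (1/63)w^2 - (8/63)w + 5/21
L_1(w) = (w + 4)(w - 5) / [-14] = -(1/14)w^2 + (1/14)w + 10/7
L_2(w) = (w + 4)(w - 3) / [18] = (1/18)w^2 + (1/18)w - 2/3
h(w) = 2·L_0 + (-7)·L_1 + (-9)·L_2
  2·L_0(w) = (2/63)w^2 - (16/63)w + 10/21
  (-7)·L_1(w) = (1/2)w^2 - (1/2)w - 10
  (-9)·L_2(w) = -(1/2)w^2 - (1/2)w + 6
Adding term by term: (2/63)w^2 - (79/63)w - 74/21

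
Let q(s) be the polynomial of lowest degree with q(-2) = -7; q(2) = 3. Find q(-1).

-9/2

L_0(-1) = (-3)/[(-4)] = 3/4
L_1(-1) = (1)/[(4)] = 1/4
Sum: (-7)·(3/4) + 3·(1/4) = -9/2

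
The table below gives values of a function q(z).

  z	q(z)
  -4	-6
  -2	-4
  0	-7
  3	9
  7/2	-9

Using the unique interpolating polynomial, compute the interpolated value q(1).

203/44

Evaluate each Lagrange basis at z = 1:
L_0(1) = (3)·(1)·(-2)·(-5/2)/[(-2)·(-4)·(-7)·(-15/2)] = 1/28
L_1(1) = (5)·(1)·(-2)·(-5/2)/[(2)·(-2)·(-5)·(-11/2)] = -5/22
L_2(1) = (5)·(3)·(-2)·(-5/2)/[(4)·(2)·(-3)·(-7/2)] = 25/28
L_3(1) = (5)·(3)·(1)·(-5/2)/[(7)·(5)·(3)·(-1/2)] = 5/7
L_4(1) = (5)·(3)·(1)·(-2)/[(15/2)·(11/2)·(7/2)·(1/2)] = -32/77
Sum: (-6)·(1/28) + (-4)·(-5/22) + (-7)·(25/28) + 9·(5/7) + (-9)·(-32/77) = 203/44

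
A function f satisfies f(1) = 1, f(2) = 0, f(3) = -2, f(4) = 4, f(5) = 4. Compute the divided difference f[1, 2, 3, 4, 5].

f[1,2] = (0 - 1) / (2 - 1) = -1
f[2,3] = (-2 - 0) / (3 - 2) = -2
f[3,4] = (4 - (-2)) / (4 - 3) = 6
f[4,5] = (4 - 4) / (5 - 4) = 0
f[1,2,3] = (-2 - (-1)) / (3 - 1) = -1/2
f[2,3,4] = (6 - (-2)) / (4 - 2) = 4
f[3,4,5] = (0 - 6) / (5 - 3) = -3
f[1,2,3,4] = (4 - (-1/2)) / (4 - 1) = 3/2
f[2,3,4,5] = (-3 - 4) / (5 - 2) = -7/3
f[1,2,3,4,5] = (-7/3 - 3/2) / (5 - 1) = -23/24

-23/24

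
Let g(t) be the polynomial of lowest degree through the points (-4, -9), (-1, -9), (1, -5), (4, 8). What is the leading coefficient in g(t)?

L_0(t) = (t + 1)(t - 1)(t - 4) / [-120] = -(1/120)t^3 + (1/30)t^2 + (1/120)t - 1/30
L_1(t) = (t + 4)(t - 1)(t - 4) / [30] = (1/30)t^3 - (1/30)t^2 - (8/15)t + 8/15
L_2(t) = (t + 4)(t + 1)(t - 4) / [-30] = -(1/30)t^3 - (1/30)t^2 + (8/15)t + 8/15
L_3(t) = (t + 4)(t + 1)(t - 1) / [120] = (1/120)t^3 + (1/30)t^2 - (1/120)t - 1/30
g(t) = (-9)·L_0 + (-9)·L_1 + (-5)·L_2 + 8·L_3
Only the coefficient of t^3 is needed; take it from each L_i and combine:
(-9)·(-1/120) + (-9)·(1/30) + (-5)·(-1/30) + 8·(1/120) = 1/120

1/120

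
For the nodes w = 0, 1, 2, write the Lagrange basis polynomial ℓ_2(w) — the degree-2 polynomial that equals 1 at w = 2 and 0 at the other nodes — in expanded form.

ℓ_2(w) = (1/2)w^2 - (1/2)w

ℓ_2(w) = w(w - 1) / [(2)·(1)]
       = (w^2 - w) / (2)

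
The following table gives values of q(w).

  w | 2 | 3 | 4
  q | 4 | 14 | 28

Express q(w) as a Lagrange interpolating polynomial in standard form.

q(w) = 2w^2 - 4

Build the Lagrange basis polynomials:
L_0(w) = (w - 3)(w - 4) / [2] = (1/2)w^2 - (7/2)w + 6
L_1(w) = (w - 2)(w - 4) / [-1] = -w^2 + 6w - 8
L_2(w) = (w - 2)(w - 3) / [2] = (1/2)w^2 - (5/2)w + 3
q(w) = 4·L_0 + 14·L_1 + 28·L_2
  4·L_0(w) = 2w^2 - 14w + 24
  14·L_1(w) = -14w^2 + 84w - 112
  28·L_2(w) = 14w^2 - 70w + 84
Adding term by term: 2w^2 - 4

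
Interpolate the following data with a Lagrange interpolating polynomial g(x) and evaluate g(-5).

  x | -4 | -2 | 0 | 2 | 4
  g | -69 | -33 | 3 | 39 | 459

L_0(-5) = (-3)·(-5)·(-7)·(-9)/[(-2)·(-4)·(-6)·(-8)] = 315/128
L_1(-5) = (-1)·(-5)·(-7)·(-9)/[(2)·(-2)·(-4)·(-6)] = -105/32
L_2(-5) = (-1)·(-3)·(-7)·(-9)/[(4)·(2)·(-2)·(-4)] = 189/64
L_3(-5) = (-1)·(-3)·(-5)·(-9)/[(6)·(4)·(2)·(-2)] = -45/32
L_4(-5) = (-1)·(-3)·(-5)·(-7)/[(8)·(6)·(4)·(2)] = 35/128
Sum: (-69)·(315/128) + (-33)·(-105/32) + 3·(189/64) + 39·(-45/32) + 459·(35/128) = 18

18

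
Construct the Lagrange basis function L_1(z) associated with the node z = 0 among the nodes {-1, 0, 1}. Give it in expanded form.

L_1(z) = (z + 1)(z - 1) / [(1)·(-1)]
       = (z^2 - 1) / (-1)

L_1(z) = -z^2 + 1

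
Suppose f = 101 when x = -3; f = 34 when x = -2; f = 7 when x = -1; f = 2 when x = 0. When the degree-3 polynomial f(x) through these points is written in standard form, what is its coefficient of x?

Build the Lagrange basis polynomials:
L_0(x) = (x + 2)(x + 1)x / [-6] = -(1/6)x^3 - (1/2)x^2 - (1/3)x
L_1(x) = (x + 3)(x + 1)x / [2] = (1/2)x^3 + 2x^2 + (3/2)x
L_2(x) = (x + 3)(x + 2)x / [-2] = -(1/2)x^3 - (5/2)x^2 - 3x
L_3(x) = (x + 3)(x + 2)(x + 1) / [6] = (1/6)x^3 + x^2 + (11/6)x + 1
f(x) = 101·L_0 + 34·L_1 + 7·L_2 + 2·L_3
Only the coefficient of x is needed; take it from each L_i and combine:
101·(-1/3) + 34·(3/2) + 7·(-3) + 2·(11/6) = 0

0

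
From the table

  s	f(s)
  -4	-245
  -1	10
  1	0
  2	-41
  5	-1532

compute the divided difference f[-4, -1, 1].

-18

f[-4,-1] = (10 - (-245)) / (-1 - (-4)) = 85
f[-1,1] = (0 - 10) / (1 - (-1)) = -5
f[-4,-1,1] = (-5 - 85) / (1 - (-4)) = -18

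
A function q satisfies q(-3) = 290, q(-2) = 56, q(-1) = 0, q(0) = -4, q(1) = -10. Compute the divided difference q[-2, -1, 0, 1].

-9

q[-2,-1] = (0 - 56) / (-1 - (-2)) = -56
q[-1,0] = (-4 - 0) / (0 - (-1)) = -4
q[0,1] = (-10 - (-4)) / (1 - 0) = -6
q[-2,-1,0] = (-4 - (-56)) / (0 - (-2)) = 26
q[-1,0,1] = (-6 - (-4)) / (1 - (-1)) = -1
q[-2,-1,0,1] = (-1 - 26) / (1 - (-2)) = -9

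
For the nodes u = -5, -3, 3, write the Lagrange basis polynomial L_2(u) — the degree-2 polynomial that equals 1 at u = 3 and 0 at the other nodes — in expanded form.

L_2(u) = (u + 5)(u + 3) / [(8)·(6)]
       = (u^2 + 8u + 15) / (48)

L_2(u) = (1/48)u^2 + (1/6)u + 5/16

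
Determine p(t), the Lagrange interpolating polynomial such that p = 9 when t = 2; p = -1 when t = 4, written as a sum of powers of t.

p(t) = -5t + 19

Build the Lagrange basis polynomials:
L_0(t) = (t - 4) / [-2] = -(1/2)t + 2
L_1(t) = (t - 2) / [2] = (1/2)t - 1
p(t) = 9·L_0 + (-1)·L_1
  9·L_0(t) = -(9/2)t + 18
  (-1)·L_1(t) = -(1/2)t + 1
Adding term by term: -5t + 19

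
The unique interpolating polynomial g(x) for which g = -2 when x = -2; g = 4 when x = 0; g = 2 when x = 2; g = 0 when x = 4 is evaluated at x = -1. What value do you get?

5/2

Evaluate each Lagrange basis at x = -1:
L_0(-1) = (-1)·(-3)·(-5)/[(-2)·(-4)·(-6)] = 5/16
L_1(-1) = (1)·(-3)·(-5)/[(2)·(-2)·(-4)] = 15/16
L_2(-1) = (1)·(-1)·(-5)/[(4)·(2)·(-2)] = -5/16
L_3(-1) = (1)·(-1)·(-3)/[(6)·(4)·(2)] = 1/16
Sum: (-2)·(5/16) + 4·(15/16) + 2·(-5/16) + 0 = 5/2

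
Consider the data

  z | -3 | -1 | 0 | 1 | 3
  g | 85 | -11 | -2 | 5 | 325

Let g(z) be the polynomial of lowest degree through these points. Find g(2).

L_0(2) = (3)·(2)·(1)·(-1)/[(-2)·(-3)·(-4)·(-6)] = -1/24
L_1(2) = (5)·(2)·(1)·(-1)/[(2)·(-1)·(-2)·(-4)] = 5/8
L_2(2) = (5)·(3)·(1)·(-1)/[(3)·(1)·(-1)·(-3)] = -5/3
L_3(2) = (5)·(3)·(2)·(-1)/[(4)·(2)·(1)·(-2)] = 15/8
L_4(2) = (5)·(3)·(2)·(1)/[(6)·(4)·(3)·(2)] = 5/24
Sum: 85·(-1/24) + (-11)·(5/8) + (-2)·(-5/3) + 5·(15/8) + 325·(5/24) = 70

70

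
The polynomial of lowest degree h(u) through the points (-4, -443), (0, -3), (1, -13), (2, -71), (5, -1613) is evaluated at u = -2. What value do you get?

-31

L_0(-2) = (-2)·(-3)·(-4)·(-7)/[(-4)·(-5)·(-6)·(-9)] = 7/45
L_1(-2) = (2)·(-3)·(-4)·(-7)/[(4)·(-1)·(-2)·(-5)] = 21/5
L_2(-2) = (2)·(-2)·(-4)·(-7)/[(5)·(1)·(-1)·(-4)] = -28/5
L_3(-2) = (2)·(-2)·(-3)·(-7)/[(6)·(2)·(1)·(-3)] = 7/3
L_4(-2) = (2)·(-2)·(-3)·(-4)/[(9)·(5)·(4)·(3)] = -4/45
Sum: (-443)·(7/45) + (-3)·(21/5) + (-13)·(-28/5) + (-71)·(7/3) + (-1613)·(-4/45) = -31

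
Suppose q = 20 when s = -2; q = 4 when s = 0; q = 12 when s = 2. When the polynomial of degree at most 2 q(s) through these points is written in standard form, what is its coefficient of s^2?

3

Build the Lagrange basis polynomials:
L_0(s) = s(s - 2) / [8] = (1/8)s^2 - (1/4)s
L_1(s) = (s + 2)(s - 2) / [-4] = -(1/4)s^2 + 1
L_2(s) = (s + 2)s / [8] = (1/8)s^2 + (1/4)s
q(s) = 20·L_0 + 4·L_1 + 12·L_2
Only the coefficient of s^2 is needed; take it from each L_i and combine:
20·(1/8) + 4·(-1/4) + 12·(1/8) = 3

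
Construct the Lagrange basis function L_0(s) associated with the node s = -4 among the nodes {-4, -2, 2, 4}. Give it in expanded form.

L_0(s) = -(1/96)s^3 + (1/24)s^2 + (1/24)s - 1/6

L_0(s) = (s + 2)(s - 2)(s - 4) / [(-2)·(-6)·(-8)]
       = (s^3 - 4s^2 - 4s + 16) / (-96)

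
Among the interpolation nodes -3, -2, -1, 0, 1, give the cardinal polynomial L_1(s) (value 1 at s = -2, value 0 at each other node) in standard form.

L_1(s) = (s + 3)(s + 1)s(s - 1) / [(1)·(-1)·(-2)·(-3)]
       = (s^4 + 3s^3 - s^2 - 3s) / (-6)

L_1(s) = -(1/6)s^4 - (1/2)s^3 + (1/6)s^2 + (1/2)s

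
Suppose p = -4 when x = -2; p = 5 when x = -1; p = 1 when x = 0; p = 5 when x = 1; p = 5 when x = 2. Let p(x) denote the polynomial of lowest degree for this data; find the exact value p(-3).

Evaluate each Lagrange basis at x = -3:
L_0(-3) = (-2)·(-3)·(-4)·(-5)/[(-1)·(-2)·(-3)·(-4)] = 5
L_1(-3) = (-1)·(-3)·(-4)·(-5)/[(1)·(-1)·(-2)·(-3)] = -10
L_2(-3) = (-1)·(-2)·(-4)·(-5)/[(2)·(1)·(-1)·(-2)] = 10
L_3(-3) = (-1)·(-2)·(-3)·(-5)/[(3)·(2)·(1)·(-1)] = -5
L_4(-3) = (-1)·(-2)·(-3)·(-4)/[(4)·(3)·(2)·(1)] = 1
Sum: (-4)·(5) + 5·(-10) + 1·(10) + 5·(-5) + 5·(1) = -80

-80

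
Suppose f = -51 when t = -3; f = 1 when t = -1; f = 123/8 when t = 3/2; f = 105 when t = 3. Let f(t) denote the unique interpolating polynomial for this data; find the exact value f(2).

34

L_0(2) = (3)·(1/2)·(-1)/[(-2)·(-9/2)·(-6)] = 1/36
L_1(2) = (5)·(1/2)·(-1)/[(2)·(-5/2)·(-4)] = -1/8
L_2(2) = (5)·(3)·(-1)/[(9/2)·(5/2)·(-3/2)] = 8/9
L_3(2) = (5)·(3)·(1/2)/[(6)·(4)·(3/2)] = 5/24
Sum: (-51)·(1/36) + 1·(-1/8) + 123/8·(8/9) + 105·(5/24) = 34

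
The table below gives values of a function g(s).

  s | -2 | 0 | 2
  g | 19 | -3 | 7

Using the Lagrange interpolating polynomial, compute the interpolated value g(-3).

42

L_0(-3) = (-3)·(-5)/[(-2)·(-4)] = 15/8
L_1(-3) = (-1)·(-5)/[(2)·(-2)] = -5/4
L_2(-3) = (-1)·(-3)/[(4)·(2)] = 3/8
Sum: 19·(15/8) + (-3)·(-5/4) + 7·(3/8) = 42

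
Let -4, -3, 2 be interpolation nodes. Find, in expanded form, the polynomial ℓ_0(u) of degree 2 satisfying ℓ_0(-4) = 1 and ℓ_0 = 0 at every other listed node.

ℓ_0(u) = (1/6)u^2 + (1/6)u - 1

ℓ_0(u) = (u + 3)(u - 2) / [(-1)·(-6)]
       = (u^2 + u - 6) / (6)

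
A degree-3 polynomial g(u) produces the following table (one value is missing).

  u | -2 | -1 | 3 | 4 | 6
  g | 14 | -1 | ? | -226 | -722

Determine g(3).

The 4 known values determine g uniquely (degree ≤ 3).
Evaluate each Lagrange basis at u = 3:
L_0(3) = (4)·(-1)·(-3)/[(-1)·(-6)·(-8)] = -1/4
L_1(3) = (5)·(-1)·(-3)/[(1)·(-5)·(-7)] = 3/7
L_2(3) = (5)·(4)·(-3)/[(6)·(5)·(-2)] = 1
L_3(3) = (5)·(4)·(-1)/[(8)·(7)·(2)] = -5/28
Sum: 14·(-1/4) + (-1)·(3/7) + (-226)·(1) + (-722)·(-5/28) = -101

-101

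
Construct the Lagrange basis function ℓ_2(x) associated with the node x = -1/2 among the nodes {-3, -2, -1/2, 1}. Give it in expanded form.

ℓ_2(x) = (x + 3)(x + 2)(x - 1) / [(5/2)·(3/2)·(-3/2)]
       = (x^3 + 4x^2 + x - 6) / (-45/8)

ℓ_2(x) = -(8/45)x^3 - (32/45)x^2 - (8/45)x + 16/15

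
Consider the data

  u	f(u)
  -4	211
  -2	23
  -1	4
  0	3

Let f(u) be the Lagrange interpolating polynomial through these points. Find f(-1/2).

11/4

Evaluate each Lagrange basis at u = -1/2:
L_0(-1/2) = (3/2)·(1/2)·(-1/2)/[(-2)·(-3)·(-4)] = 1/64
L_1(-1/2) = (7/2)·(1/2)·(-1/2)/[(2)·(-1)·(-2)] = -7/32
L_2(-1/2) = (7/2)·(3/2)·(-1/2)/[(3)·(1)·(-1)] = 7/8
L_3(-1/2) = (7/2)·(3/2)·(1/2)/[(4)·(2)·(1)] = 21/64
Sum: 211·(1/64) + 23·(-7/32) + 4·(7/8) + 3·(21/64) = 11/4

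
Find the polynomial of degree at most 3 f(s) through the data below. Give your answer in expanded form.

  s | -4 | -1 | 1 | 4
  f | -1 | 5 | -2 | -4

Build the Lagrange basis polynomials:
L_0(s) = (s + 1)(s - 1)(s - 4) / [-120] = -(1/120)s^3 + (1/30)s^2 + (1/120)s - 1/30
L_1(s) = (s + 4)(s - 1)(s - 4) / [30] = (1/30)s^3 - (1/30)s^2 - (8/15)s + 8/15
L_2(s) = (s + 4)(s + 1)(s - 4) / [-30] = -(1/30)s^3 - (1/30)s^2 + (8/15)s + 8/15
L_3(s) = (s + 4)(s + 1)(s - 1) / [120] = (1/120)s^3 + (1/30)s^2 - (1/120)s - 1/30
f(s) = (-1)·L_0 + 5·L_1 + (-2)·L_2 + (-4)·L_3
  (-1)·L_0(s) = (1/120)s^3 - (1/30)s^2 - (1/120)s + 1/30
  5·L_1(s) = (1/6)s^3 - (1/6)s^2 - (8/3)s + 8/3
  (-2)·L_2(s) = (1/15)s^3 + (1/15)s^2 - (16/15)s - 16/15
  (-4)·L_3(s) = -(1/30)s^3 - (2/15)s^2 + (1/30)s + 2/15
Adding term by term: (5/24)s^3 - (4/15)s^2 - (89/24)s + 53/30

f(s) = (5/24)s^3 - (4/15)s^2 - (89/24)s + 53/30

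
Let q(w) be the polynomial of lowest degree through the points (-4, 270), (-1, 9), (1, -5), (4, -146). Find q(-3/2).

L_0(-3/2) = (-1/2)·(-5/2)·(-11/2)/[(-3)·(-5)·(-8)] = 11/192
L_1(-3/2) = (5/2)·(-5/2)·(-11/2)/[(3)·(-2)·(-5)] = 55/48
L_2(-3/2) = (5/2)·(-1/2)·(-11/2)/[(5)·(2)·(-3)] = -11/48
L_3(-3/2) = (5/2)·(-1/2)·(-5/2)/[(8)·(5)·(3)] = 5/192
Sum: 270·(11/192) + 9·(55/48) + (-5)·(-11/48) + (-146)·(5/192) = 185/8

185/8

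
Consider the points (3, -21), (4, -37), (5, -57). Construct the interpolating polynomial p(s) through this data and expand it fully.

p(s) = -2s^2 - 2s + 3

Newton's divided differences:
p[3,4] = (-37 - (-21)) / (4 - 3) = -16
p[4,5] = (-57 - (-37)) / (5 - 4) = -20
p[3,4,5] = (-20 - (-16)) / (5 - 3) = -2
p(s) = -21 + (-16)·(s - 3) + (-2)·(s - 3)(s - 4)
Expanding: p(s) = -2s^2 - 2s + 3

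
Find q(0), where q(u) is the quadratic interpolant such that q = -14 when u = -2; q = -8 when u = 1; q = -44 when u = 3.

Using Newton's divided-difference form:
q[-2,1] = (-8 - (-14)) / (1 - (-2)) = 2
q[1,3] = (-44 - (-8)) / (3 - 1) = -18
q[-2,1,3] = (-18 - 2) / (3 - (-2)) = -4
q(0) = -14 + 2·(2) + (-4)·(2)·(-1) = -2

-2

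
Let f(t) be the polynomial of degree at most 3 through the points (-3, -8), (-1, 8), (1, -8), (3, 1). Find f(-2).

121/16

Evaluate each Lagrange basis at t = -2:
L_0(-2) = (-1)·(-3)·(-5)/[(-2)·(-4)·(-6)] = 5/16
L_1(-2) = (1)·(-3)·(-5)/[(2)·(-2)·(-4)] = 15/16
L_2(-2) = (1)·(-1)·(-5)/[(4)·(2)·(-2)] = -5/16
L_3(-2) = (1)·(-1)·(-3)/[(6)·(4)·(2)] = 1/16
Sum: (-8)·(5/16) + 8·(15/16) + (-8)·(-5/16) + 1·(1/16) = 121/16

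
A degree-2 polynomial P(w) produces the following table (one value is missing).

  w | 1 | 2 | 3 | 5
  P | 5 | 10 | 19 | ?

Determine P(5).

49

The 3 known values determine P uniquely (degree ≤ 2).
L_0(5) = (3)·(2)/[(-1)·(-2)] = 3
L_1(5) = (4)·(2)/[(1)·(-1)] = -8
L_2(5) = (4)·(3)/[(2)·(1)] = 6
Sum: 5·(3) + 10·(-8) + 19·(6) = 49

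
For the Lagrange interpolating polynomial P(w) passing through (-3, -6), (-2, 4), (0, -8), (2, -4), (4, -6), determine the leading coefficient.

-11/40

L_0(w) = (w + 2)w(w - 2)(w - 4) / [105] = (1/105)w^4 - (4/105)w^3 - (4/105)w^2 + (16/105)w
L_1(w) = (w + 3)w(w - 2)(w - 4) / [-48] = -(1/48)w^4 + (1/16)w^3 + (5/24)w^2 - (1/2)w
L_2(w) = (w + 3)(w + 2)(w - 2)(w - 4) / [48] = (1/48)w^4 - (1/48)w^3 - (1/3)w^2 + (1/12)w + 1
L_3(w) = (w + 3)(w + 2)w(w - 4) / [-80] = -(1/80)w^4 - (1/80)w^3 + (7/40)w^2 + (3/10)w
L_4(w) = (w + 3)(w + 2)w(w - 2) / [336] = (1/336)w^4 + (1/112)w^3 - (1/84)w^2 - (1/28)w
P(w) = (-6)·L_0 + 4·L_1 + (-8)·L_2 + (-4)·L_3 + (-6)·L_4
Only the coefficient of w^4 is needed; take it from each L_i and combine:
(-6)·(1/105) + 4·(-1/48) + (-8)·(1/48) + (-4)·(-1/80) + (-6)·(1/336) = -11/40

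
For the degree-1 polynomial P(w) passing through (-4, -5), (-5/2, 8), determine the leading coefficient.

The leading coefficient equals the top divided difference P[-4,-5/2].
P[-4,-5/2] = (8 - (-5)) / (-5/2 - (-4)) = 26/3

26/3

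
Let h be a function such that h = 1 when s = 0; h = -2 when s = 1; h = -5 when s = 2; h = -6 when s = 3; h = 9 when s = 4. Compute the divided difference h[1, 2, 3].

1

h[1,2] = (-5 - (-2)) / (2 - 1) = -3
h[2,3] = (-6 - (-5)) / (3 - 2) = -1
h[1,2,3] = (-1 - (-3)) / (3 - 1) = 1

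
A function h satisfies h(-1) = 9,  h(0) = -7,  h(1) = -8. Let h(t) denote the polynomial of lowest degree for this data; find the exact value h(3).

35

Evaluate each Lagrange basis at t = 3:
L_0(3) = (3)·(2)/[(-1)·(-2)] = 3
L_1(3) = (4)·(2)/[(1)·(-1)] = -8
L_2(3) = (4)·(3)/[(2)·(1)] = 6
Sum: 9·(3) + (-7)·(-8) + (-8)·(6) = 35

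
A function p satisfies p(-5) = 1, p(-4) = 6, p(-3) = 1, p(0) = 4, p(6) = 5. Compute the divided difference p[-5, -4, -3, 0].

p[-5,-4] = (6 - 1) / (-4 - (-5)) = 5
p[-4,-3] = (1 - 6) / (-3 - (-4)) = -5
p[-3,0] = (4 - 1) / (0 - (-3)) = 1
p[-5,-4,-3] = (-5 - 5) / (-3 - (-5)) = -5
p[-4,-3,0] = (1 - (-5)) / (0 - (-4)) = 3/2
p[-5,-4,-3,0] = (3/2 - (-5)) / (0 - (-5)) = 13/10

13/10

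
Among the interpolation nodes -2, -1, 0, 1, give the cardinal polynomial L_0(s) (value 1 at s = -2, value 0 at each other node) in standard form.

L_0(s) = (s + 1)s(s - 1) / [(-1)·(-2)·(-3)]
       = (s^3 - s) / (-6)

L_0(s) = -(1/6)s^3 + (1/6)s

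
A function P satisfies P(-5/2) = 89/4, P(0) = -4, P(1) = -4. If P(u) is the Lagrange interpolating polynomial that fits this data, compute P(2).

2

Evaluate each Lagrange basis at u = 2:
L_0(2) = (2)·(1)/[(-5/2)·(-7/2)] = 8/35
L_1(2) = (9/2)·(1)/[(5/2)·(-1)] = -9/5
L_2(2) = (9/2)·(2)/[(7/2)·(1)] = 18/7
Sum: 89/4·(8/35) + (-4)·(-9/5) + (-4)·(18/7) = 2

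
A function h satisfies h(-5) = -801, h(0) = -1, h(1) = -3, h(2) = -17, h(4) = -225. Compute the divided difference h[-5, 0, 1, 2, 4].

-1

h[-5,0] = (-1 - (-801)) / (0 - (-5)) = 160
h[0,1] = (-3 - (-1)) / (1 - 0) = -2
h[1,2] = (-17 - (-3)) / (2 - 1) = -14
h[2,4] = (-225 - (-17)) / (4 - 2) = -104
h[-5,0,1] = (-2 - 160) / (1 - (-5)) = -27
h[0,1,2] = (-14 - (-2)) / (2 - 0) = -6
h[1,2,4] = (-104 - (-14)) / (4 - 1) = -30
h[-5,0,1,2] = (-6 - (-27)) / (2 - (-5)) = 3
h[0,1,2,4] = (-30 - (-6)) / (4 - 0) = -6
h[-5,0,1,2,4] = (-6 - 3) / (4 - (-5)) = -1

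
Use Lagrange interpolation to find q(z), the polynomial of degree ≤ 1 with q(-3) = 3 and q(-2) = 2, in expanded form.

q(z) = -z

L_0(z) = (z + 2) / [-1] = -z - 2
L_1(z) = (z + 3) / [1] = z + 3
q(z) = 3·L_0 + 2·L_1
  3·L_0(z) = -3z - 6
  2·L_1(z) = 2z + 6
Adding term by term: -z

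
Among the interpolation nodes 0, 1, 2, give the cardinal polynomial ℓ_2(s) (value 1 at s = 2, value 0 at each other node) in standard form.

ℓ_2(s) = (1/2)s^2 - (1/2)s

ℓ_2(s) = s(s - 1) / [(2)·(1)]
       = (s^2 - s) / (2)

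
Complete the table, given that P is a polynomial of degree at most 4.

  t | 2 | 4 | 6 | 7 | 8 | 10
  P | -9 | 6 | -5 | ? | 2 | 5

-251/64

The 5 known values determine P uniquely (degree ≤ 4).
Evaluate each Lagrange basis at t = 7:
L_0(7) = (3)·(1)·(-1)·(-3)/[(-2)·(-4)·(-6)·(-8)] = 3/128
L_1(7) = (5)·(1)·(-1)·(-3)/[(2)·(-2)·(-4)·(-6)] = -5/32
L_2(7) = (5)·(3)·(-1)·(-3)/[(4)·(2)·(-2)·(-4)] = 45/64
L_3(7) = (5)·(3)·(1)·(-3)/[(6)·(4)·(2)·(-2)] = 15/32
L_4(7) = (5)·(3)·(1)·(-1)/[(8)·(6)·(4)·(2)] = -5/128
Sum: (-9)·(3/128) + 6·(-5/32) + (-5)·(45/64) + 2·(15/32) + 5·(-5/128) = -251/64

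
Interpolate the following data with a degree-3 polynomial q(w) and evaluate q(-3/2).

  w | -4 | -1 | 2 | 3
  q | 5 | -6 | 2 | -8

Evaluate each Lagrange basis at w = -3/2:
L_0(-3/2) = (-1/2)·(-7/2)·(-9/2)/[(-3)·(-6)·(-7)] = 1/16
L_1(-3/2) = (5/2)·(-7/2)·(-9/2)/[(3)·(-3)·(-4)] = 35/32
L_2(-3/2) = (5/2)·(-1/2)·(-9/2)/[(6)·(3)·(-1)] = -5/16
L_3(-3/2) = (5/2)·(-1/2)·(-7/2)/[(7)·(4)·(1)] = 5/32
Sum: 5·(1/16) + (-6)·(35/32) + 2·(-5/16) + (-8)·(5/32) = -65/8

-65/8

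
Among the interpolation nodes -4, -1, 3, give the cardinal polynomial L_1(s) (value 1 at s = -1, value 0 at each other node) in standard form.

L_1(s) = -(1/12)s^2 - (1/12)s + 1

L_1(s) = (s + 4)(s - 3) / [(3)·(-4)]
       = (s^2 + s - 12) / (-12)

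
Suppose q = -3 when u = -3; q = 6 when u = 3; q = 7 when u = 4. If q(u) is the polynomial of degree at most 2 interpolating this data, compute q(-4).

Evaluate each Lagrange basis at u = -4:
L_0(-4) = (-7)·(-8)/[(-6)·(-7)] = 4/3
L_1(-4) = (-1)·(-8)/[(6)·(-1)] = -4/3
L_2(-4) = (-1)·(-7)/[(7)·(1)] = 1
Sum: (-3)·(4/3) + 6·(-4/3) + 7·(1) = -5

-5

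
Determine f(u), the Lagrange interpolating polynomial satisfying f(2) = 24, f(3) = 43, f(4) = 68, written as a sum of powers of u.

Build the Lagrange basis polynomials:
L_0(u) = (u - 3)(u - 4) / [2] = (1/2)u^2 - (7/2)u + 6
L_1(u) = (u - 2)(u - 4) / [-1] = -u^2 + 6u - 8
L_2(u) = (u - 2)(u - 3) / [2] = (1/2)u^2 - (5/2)u + 3
f(u) = 24·L_0 + 43·L_1 + 68·L_2
  24·L_0(u) = 12u^2 - 84u + 144
  43·L_1(u) = -43u^2 + 258u - 344
  68·L_2(u) = 34u^2 - 170u + 204
Adding term by term: 3u^2 + 4u + 4

f(u) = 3u^2 + 4u + 4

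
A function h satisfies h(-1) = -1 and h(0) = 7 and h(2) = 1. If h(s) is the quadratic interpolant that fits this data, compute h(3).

-13

Evaluate each Lagrange basis at s = 3:
L_0(3) = (3)·(1)/[(-1)·(-3)] = 1
L_1(3) = (4)·(1)/[(1)·(-2)] = -2
L_2(3) = (4)·(3)/[(3)·(2)] = 2
Sum: (-1)·(1) + 7·(-2) + 1·(2) = -13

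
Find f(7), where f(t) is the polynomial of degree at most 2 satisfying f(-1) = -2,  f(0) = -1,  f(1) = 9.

258

Evaluate each Lagrange basis at t = 7:
L_0(7) = (7)·(6)/[(-1)·(-2)] = 21
L_1(7) = (8)·(6)/[(1)·(-1)] = -48
L_2(7) = (8)·(7)/[(2)·(1)] = 28
Sum: (-2)·(21) + (-1)·(-48) + 9·(28) = 258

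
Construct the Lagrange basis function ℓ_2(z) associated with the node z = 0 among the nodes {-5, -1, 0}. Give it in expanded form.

ℓ_2(z) = (z + 5)(z + 1) / [(5)·(1)]
       = (z^2 + 6z + 5) / (5)

ℓ_2(z) = (1/5)z^2 + (6/5)z + 1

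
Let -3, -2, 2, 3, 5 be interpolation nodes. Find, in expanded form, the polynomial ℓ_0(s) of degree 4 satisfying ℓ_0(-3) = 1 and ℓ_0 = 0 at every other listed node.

ℓ_0(s) = (s + 2)(s - 2)(s - 3)(s - 5) / [(-1)·(-5)·(-6)·(-8)]
       = (s^4 - 8s^3 + 11s^2 + 32s - 60) / (240)

ℓ_0(s) = (1/240)s^4 - (1/30)s^3 + (11/240)s^2 + (2/15)s - 1/4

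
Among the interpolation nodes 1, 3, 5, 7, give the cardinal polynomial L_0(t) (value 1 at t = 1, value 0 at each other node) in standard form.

L_0(t) = (t - 3)(t - 5)(t - 7) / [(-2)·(-4)·(-6)]
       = (t^3 - 15t^2 + 71t - 105) / (-48)

L_0(t) = -(1/48)t^3 + (5/16)t^2 - (71/48)t + 35/16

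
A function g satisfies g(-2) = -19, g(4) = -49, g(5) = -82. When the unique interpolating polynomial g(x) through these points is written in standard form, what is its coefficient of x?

Build the Lagrange basis polynomials:
L_0(x) = (x - 4)(x - 5) / [42] = (1/42)x^2 - (3/14)x + 10/21
L_1(x) = (x + 2)(x - 5) / [-6] = -(1/6)x^2 + (1/2)x + 5/3
L_2(x) = (x + 2)(x - 4) / [7] = (1/7)x^2 - (2/7)x - 8/7
g(x) = (-19)·L_0 + (-49)·L_1 + (-82)·L_2
Only the coefficient of x is needed; take it from each L_i and combine:
(-19)·(-3/14) + (-49)·(1/2) + (-82)·(-2/7) = 3

3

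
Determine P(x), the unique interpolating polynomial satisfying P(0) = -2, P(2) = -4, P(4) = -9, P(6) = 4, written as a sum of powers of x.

P(x) = (7/16)x^3 - 3x^2 + (13/4)x - 2

Newton's divided differences:
P[0,2] = (-4 - (-2)) / (2 - 0) = -1
P[2,4] = (-9 - (-4)) / (4 - 2) = -5/2
P[4,6] = (4 - (-9)) / (6 - 4) = 13/2
P[0,2,4] = (-5/2 - (-1)) / (4 - 0) = -3/8
P[2,4,6] = (13/2 - (-5/2)) / (6 - 2) = 9/4
P[0,2,4,6] = (9/4 - (-3/8)) / (6 - 0) = 7/16
P(x) = -2 + (-1)·x + (-3/8)·x(x - 2) + (7/16)·x(x - 2)(x - 4)
Expanding: P(x) = (7/16)x^3 - 3x^2 + (13/4)x - 2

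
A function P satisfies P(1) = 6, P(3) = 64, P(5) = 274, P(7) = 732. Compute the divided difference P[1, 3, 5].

P[1,3] = (64 - 6) / (3 - 1) = 29
P[3,5] = (274 - 64) / (5 - 3) = 105
P[1,3,5] = (105 - 29) / (5 - 1) = 19

19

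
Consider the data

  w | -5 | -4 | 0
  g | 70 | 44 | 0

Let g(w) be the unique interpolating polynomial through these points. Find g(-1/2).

1/4

L_0(-1/2) = (7/2)·(-1/2)/[(-1)·(-5)] = -7/20
L_1(-1/2) = (9/2)·(-1/2)/[(1)·(-4)] = 9/16
L_2(-1/2) = (9/2)·(7/2)/[(5)·(4)] = 63/80
Sum: 70·(-7/20) + 44·(9/16) + 0 = 1/4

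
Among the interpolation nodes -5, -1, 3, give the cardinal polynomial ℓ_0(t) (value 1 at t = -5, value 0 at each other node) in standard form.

ℓ_0(t) = (t + 1)(t - 3) / [(-4)·(-8)]
       = (t^2 - 2t - 3) / (32)

ℓ_0(t) = (1/32)t^2 - (1/16)t - 3/32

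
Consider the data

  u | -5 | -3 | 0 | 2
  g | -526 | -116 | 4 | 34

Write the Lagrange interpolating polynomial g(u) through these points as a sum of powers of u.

Build the Lagrange basis polynomials:
L_0(u) = (u + 3)u(u - 2) / [-70] = -(1/70)u^3 - (1/70)u^2 + (3/35)u
L_1(u) = (u + 5)u(u - 2) / [30] = (1/30)u^3 + (1/10)u^2 - (1/3)u
L_2(u) = (u + 5)(u + 3)(u - 2) / [-30] = -(1/30)u^3 - (1/5)u^2 + (1/30)u + 1
L_3(u) = (u + 5)(u + 3)u / [70] = (1/70)u^3 + (4/35)u^2 + (3/14)u
g(u) = (-526)·L_0 + (-116)·L_1 + 4·L_2 + 34·L_3
  (-526)·L_0(u) = (263/35)u^3 + (263/35)u^2 - (1578/35)u
  (-116)·L_1(u) = -(58/15)u^3 - (58/5)u^2 + (116/3)u
  4·L_2(u) = -(2/15)u^3 - (4/5)u^2 + (2/15)u + 4
  34·L_3(u) = (17/35)u^3 + (136/35)u^2 + (51/7)u
Adding term by term: 4u^3 - u^2 + u + 4

g(u) = 4u^3 - u^2 + u + 4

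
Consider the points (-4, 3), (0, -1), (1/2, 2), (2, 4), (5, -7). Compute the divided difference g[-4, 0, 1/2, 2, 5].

g[-4,0] = (-1 - 3) / (0 - (-4)) = -1
g[0,1/2] = (2 - (-1)) / (1/2 - 0) = 6
g[1/2,2] = (4 - 2) / (2 - 1/2) = 4/3
g[2,5] = (-7 - 4) / (5 - 2) = -11/3
g[-4,0,1/2] = (6 - (-1)) / (1/2 - (-4)) = 14/9
g[0,1/2,2] = (4/3 - 6) / (2 - 0) = -7/3
g[1/2,2,5] = (-11/3 - 4/3) / (5 - 1/2) = -10/9
g[-4,0,1/2,2] = (-7/3 - 14/9) / (2 - (-4)) = -35/54
g[0,1/2,2,5] = (-10/9 - (-7/3)) / (5 - 0) = 11/45
g[-4,0,1/2,2,5] = (11/45 - (-35/54)) / (5 - (-4)) = 241/2430

241/2430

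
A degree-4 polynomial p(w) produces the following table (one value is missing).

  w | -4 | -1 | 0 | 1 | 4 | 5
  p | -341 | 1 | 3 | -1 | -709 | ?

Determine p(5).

-1637

The 5 known values determine p uniquely (degree ≤ 4).
L_0(5) = (6)·(5)·(4)·(1)/[(-3)·(-4)·(-5)·(-8)] = 1/4
L_1(5) = (9)·(5)·(4)·(1)/[(3)·(-1)·(-2)·(-5)] = -6
L_2(5) = (9)·(6)·(4)·(1)/[(4)·(1)·(-1)·(-4)] = 27/2
L_3(5) = (9)·(6)·(5)·(1)/[(5)·(2)·(1)·(-3)] = -9
L_4(5) = (9)·(6)·(5)·(4)/[(8)·(5)·(4)·(3)] = 9/4
Sum: (-341)·(1/4) + 1·(-6) + 3·(27/2) + (-1)·(-9) + (-709)·(9/4) = -1637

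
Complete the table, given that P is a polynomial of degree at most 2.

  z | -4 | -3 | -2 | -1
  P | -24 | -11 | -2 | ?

The 3 known values determine P uniquely (degree ≤ 2).
L_0(-1) = (2)·(1)/[(-1)·(-2)] = 1
L_1(-1) = (3)·(1)/[(1)·(-1)] = -3
L_2(-1) = (3)·(2)/[(2)·(1)] = 3
Sum: (-24)·(1) + (-11)·(-3) + (-2)·(3) = 3

3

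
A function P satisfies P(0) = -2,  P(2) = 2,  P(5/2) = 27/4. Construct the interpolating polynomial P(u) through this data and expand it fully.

P(u) = 3u^2 - 4u - 2

L_0(u) = (u - 2)(u - 5/2) / [5] = (1/5)u^2 - (9/10)u + 1
L_1(u) = u(u - 5/2) / [-1] = -u^2 + (5/2)u
L_2(u) = u(u - 2) / [5/4] = (4/5)u^2 - (8/5)u
P(u) = (-2)·L_0 + 2·L_1 + (27/4)·L_2
  (-2)·L_0(u) = -(2/5)u^2 + (9/5)u - 2
  2·L_1(u) = -2u^2 + 5u
  (27/4)·L_2(u) = (27/5)u^2 - (54/5)u
Adding term by term: 3u^2 - 4u - 2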